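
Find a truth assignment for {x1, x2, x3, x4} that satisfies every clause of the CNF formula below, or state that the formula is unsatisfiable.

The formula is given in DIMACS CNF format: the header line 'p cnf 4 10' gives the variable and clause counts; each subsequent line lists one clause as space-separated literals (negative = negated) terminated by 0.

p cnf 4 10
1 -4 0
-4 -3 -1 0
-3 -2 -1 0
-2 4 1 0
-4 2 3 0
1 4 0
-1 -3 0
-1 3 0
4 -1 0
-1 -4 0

UNSATISFIABLE

Try x1 = True.
From the singleton clause (¬x3), x3 = False.
That conflicts with the unit clause (x3).
Backtrack on x1: now try x1 = False.
From the singleton clause (¬x4), x4 = False.
That conflicts with the unit clause (x4).
Neither x1 = True nor x1 = False works.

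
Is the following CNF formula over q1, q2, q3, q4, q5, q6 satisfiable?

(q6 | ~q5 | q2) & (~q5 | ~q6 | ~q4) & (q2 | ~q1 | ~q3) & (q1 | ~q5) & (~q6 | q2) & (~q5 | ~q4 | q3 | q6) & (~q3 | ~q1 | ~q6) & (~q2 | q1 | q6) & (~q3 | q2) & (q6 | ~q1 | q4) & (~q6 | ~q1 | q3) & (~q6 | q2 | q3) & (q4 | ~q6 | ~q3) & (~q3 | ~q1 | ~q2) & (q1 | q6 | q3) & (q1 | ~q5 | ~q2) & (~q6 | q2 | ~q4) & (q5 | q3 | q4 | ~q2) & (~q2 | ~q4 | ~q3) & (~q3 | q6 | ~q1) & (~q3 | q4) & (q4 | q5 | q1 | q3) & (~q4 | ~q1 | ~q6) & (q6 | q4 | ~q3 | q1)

Yes

Try q1 = 1.
Try q2 = 1.
Unit clause (~q3) forces q3 = 0.
Unit clause (~q6) forces q6 = 0.
Unit clause (q4) forces q4 = 1.
Unit clause (~q5) forces q5 = 0.
All clauses are satisfied.
A satisfying assignment: q1=1,  q2=1,  q3=0,  q4=1,  q5=0,  q6=0.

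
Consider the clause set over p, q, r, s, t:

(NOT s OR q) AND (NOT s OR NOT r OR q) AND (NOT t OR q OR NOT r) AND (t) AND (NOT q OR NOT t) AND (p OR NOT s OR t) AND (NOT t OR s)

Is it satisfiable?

No

From the singleton clause (t), t = true.
From the singleton clause (NOT q), q = false.
From the singleton clause (NOT s), s = false.
But (s) is also a unit clause — contradiction.
No assignment satisfies every clause.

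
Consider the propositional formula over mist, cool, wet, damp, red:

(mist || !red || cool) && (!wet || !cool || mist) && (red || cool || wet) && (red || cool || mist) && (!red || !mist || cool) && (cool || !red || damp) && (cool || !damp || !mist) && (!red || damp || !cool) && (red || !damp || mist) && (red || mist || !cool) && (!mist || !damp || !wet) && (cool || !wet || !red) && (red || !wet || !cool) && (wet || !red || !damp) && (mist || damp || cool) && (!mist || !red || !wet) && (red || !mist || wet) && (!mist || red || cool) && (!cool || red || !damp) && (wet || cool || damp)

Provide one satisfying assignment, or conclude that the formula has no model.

UNSATISFIABLE

Branch on mist: set mist = true.
Branch on red: set red = false.
The clause (wet) is unit, so wet = true.
The clause (!damp) is unit, so damp = false.
The clause (!cool) is unit, so cool = false.
Now (cool) is unsatisfied and unit — conflict.
So red must be the other value — set red = true.
The clause (cool) is unit, so cool = true.
The clause (damp) is unit, so damp = true.
The clause (!wet) is unit, so wet = false.
Now (wet) is unsatisfied and unit — conflict.
Both values of red lead to a conflict.
So mist must be the other value — set mist = false.
Branch on red: set red = false.
The clause (cool) is unit, so cool = true.
Now (!cool) is unsatisfied and unit — conflict.
So red must be the other value — set red = true.
The clause (cool) is unit, so cool = true.
The clause (!wet) is unit, so wet = false.
The clause (damp) is unit, so damp = true.
Now (!damp) is unsatisfied and unit — conflict.
Both values of red lead to a conflict.
Both values of mist lead to a conflict.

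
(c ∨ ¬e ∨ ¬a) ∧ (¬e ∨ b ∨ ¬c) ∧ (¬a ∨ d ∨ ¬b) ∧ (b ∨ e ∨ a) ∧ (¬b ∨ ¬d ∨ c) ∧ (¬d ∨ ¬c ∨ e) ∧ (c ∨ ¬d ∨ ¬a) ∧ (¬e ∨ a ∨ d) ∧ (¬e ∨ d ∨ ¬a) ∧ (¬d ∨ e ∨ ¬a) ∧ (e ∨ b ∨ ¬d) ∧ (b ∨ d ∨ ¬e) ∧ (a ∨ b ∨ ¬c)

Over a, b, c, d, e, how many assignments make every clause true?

There are 2^5 = 32 truth assignments over (a, b, c, d, e).
Split on e. With e = True, the clauses containing e are satisfied and ¬e drops from the rest; 3 of the 2^4 = 16 assignments to the other variables satisfy what remains.
With e = False, by the same count on the reduced clause set, 4 assignments work.
(One model: a=F, b=F, c=F, d=T, e=T.)
Total: 3 + 4 = 7.

7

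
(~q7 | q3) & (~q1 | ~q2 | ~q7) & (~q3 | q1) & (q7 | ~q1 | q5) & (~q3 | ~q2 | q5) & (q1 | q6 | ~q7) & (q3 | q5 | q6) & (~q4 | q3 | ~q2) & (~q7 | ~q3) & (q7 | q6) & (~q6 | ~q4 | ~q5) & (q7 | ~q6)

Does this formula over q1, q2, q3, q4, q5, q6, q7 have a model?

Suppose q7 = 0.
From the singleton clause (q6), q6 = 1.
That conflicts with the unit clause (~q6).
So q7 must be the other value — set q7 = 1.
From the singleton clause (q3), q3 = 1.
That conflicts with the unit clause (~q3).
Neither q7 = 1 nor q7 = 0 works.
No assignment satisfies every clause.

Unsatisfiable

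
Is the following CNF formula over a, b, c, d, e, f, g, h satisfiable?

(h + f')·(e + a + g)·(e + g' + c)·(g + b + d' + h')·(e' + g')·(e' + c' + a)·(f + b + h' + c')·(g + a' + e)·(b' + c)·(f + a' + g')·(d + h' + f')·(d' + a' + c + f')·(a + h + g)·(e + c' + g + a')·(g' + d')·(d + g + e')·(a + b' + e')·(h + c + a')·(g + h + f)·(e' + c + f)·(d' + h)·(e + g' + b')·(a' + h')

Try h = 0.
Unit clause (f') forces f = 0.
Unit clause (g) forces g = 1.
Unit clause (e') forces e = 0.
Unit clause (c) forces c = 1.
Unit clause (a') forces a = 0.
Unit clause (d') forces d = 0.
Unit clause (b') forces b = 0.
All clauses are satisfied.
A satisfying assignment: a=0, b=0, c=1, d=0, e=0, f=0, g=1, h=0.

Satisfiable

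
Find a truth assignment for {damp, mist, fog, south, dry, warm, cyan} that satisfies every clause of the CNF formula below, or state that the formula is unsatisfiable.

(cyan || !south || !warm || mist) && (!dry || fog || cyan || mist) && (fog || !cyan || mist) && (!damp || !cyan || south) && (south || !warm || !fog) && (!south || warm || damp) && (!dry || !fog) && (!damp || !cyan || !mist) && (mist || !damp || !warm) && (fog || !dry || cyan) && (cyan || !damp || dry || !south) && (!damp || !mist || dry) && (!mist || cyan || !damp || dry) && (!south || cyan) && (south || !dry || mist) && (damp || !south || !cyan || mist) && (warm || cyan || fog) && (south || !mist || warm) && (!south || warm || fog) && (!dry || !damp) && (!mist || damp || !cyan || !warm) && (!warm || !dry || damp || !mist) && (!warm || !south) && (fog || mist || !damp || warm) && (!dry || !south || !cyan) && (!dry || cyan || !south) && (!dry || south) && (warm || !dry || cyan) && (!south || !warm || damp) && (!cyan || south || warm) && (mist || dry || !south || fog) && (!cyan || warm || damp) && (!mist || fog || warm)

damp=true,  mist=false,  fog=true,  south=false,  dry=false,  warm=false,  cyan=false

Branch on dry: set dry = false.
Branch on damp: set damp = true.
Unit clause (!mist) forces mist = false.
Unit clause (!warm) forces warm = false.
Unit clause (fog) forces fog = true.
Branch on cyan: set cyan = false.
Unit clause (!south) forces south = false.
All clauses are satisfied.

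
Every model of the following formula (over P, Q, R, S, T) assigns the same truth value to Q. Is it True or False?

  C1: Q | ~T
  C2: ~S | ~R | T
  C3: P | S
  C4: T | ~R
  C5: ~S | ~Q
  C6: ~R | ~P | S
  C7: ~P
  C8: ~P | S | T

False

Suppose Q = 1.
From the singleton clause (~S), S = 0.
From the singleton clause (P), P = 1.
But (~P) is also a unit clause — contradiction.
So every satisfying assignment has Q = False.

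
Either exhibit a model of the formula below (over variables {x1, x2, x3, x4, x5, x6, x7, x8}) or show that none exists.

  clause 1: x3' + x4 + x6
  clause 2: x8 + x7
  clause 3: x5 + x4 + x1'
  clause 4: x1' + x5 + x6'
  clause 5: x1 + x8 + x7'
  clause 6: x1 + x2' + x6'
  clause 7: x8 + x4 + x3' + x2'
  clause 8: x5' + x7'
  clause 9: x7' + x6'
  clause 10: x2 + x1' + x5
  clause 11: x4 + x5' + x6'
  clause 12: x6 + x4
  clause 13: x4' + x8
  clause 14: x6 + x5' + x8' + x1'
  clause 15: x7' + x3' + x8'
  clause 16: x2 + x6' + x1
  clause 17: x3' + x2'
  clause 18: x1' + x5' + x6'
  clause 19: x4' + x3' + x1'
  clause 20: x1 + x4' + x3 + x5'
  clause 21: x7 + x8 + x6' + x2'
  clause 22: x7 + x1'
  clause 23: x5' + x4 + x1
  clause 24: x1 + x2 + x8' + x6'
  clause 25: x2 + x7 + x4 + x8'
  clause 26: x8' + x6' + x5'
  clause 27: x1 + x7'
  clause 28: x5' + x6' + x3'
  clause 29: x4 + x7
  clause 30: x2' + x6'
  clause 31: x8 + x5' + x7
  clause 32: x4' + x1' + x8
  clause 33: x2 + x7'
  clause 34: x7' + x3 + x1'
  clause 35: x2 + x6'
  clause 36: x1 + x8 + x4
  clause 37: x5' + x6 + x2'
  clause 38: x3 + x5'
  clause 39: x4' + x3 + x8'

Try x8 = 1.
Try x5 = 1.
(x7') alone gives x7 = 0.
(x1') alone gives x1 = 0.
(x4) alone gives x4 = 1.
(x3) alone gives x3 = 1.
(x2') alone gives x2 = 0.
(x6') alone gives x6 = 0.
All clauses are satisfied.

x1: 0; x2: 0; x3: 1; x4: 1; x5: 1; x6: 0; x7: 0; x8: 1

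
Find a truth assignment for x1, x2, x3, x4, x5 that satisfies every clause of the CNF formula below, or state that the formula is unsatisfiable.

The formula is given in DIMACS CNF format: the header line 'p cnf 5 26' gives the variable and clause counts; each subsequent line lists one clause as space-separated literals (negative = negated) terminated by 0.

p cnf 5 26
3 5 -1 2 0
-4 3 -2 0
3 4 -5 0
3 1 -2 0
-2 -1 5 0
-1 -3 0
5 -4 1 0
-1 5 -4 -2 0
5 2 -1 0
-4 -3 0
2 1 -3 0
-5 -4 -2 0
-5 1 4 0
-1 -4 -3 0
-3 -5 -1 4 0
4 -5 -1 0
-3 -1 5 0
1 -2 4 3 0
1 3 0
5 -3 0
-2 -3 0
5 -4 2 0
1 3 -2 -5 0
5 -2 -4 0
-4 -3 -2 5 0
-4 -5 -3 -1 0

Case x1 = True:
(¬x3) alone gives x3 = False.
Case x5 = True:
(x4) alone gives x4 = True.
(¬x2) alone gives x2 = False.
Every clause now holds.

x1: True,  x2: False,  x3: False,  x4: True,  x5: True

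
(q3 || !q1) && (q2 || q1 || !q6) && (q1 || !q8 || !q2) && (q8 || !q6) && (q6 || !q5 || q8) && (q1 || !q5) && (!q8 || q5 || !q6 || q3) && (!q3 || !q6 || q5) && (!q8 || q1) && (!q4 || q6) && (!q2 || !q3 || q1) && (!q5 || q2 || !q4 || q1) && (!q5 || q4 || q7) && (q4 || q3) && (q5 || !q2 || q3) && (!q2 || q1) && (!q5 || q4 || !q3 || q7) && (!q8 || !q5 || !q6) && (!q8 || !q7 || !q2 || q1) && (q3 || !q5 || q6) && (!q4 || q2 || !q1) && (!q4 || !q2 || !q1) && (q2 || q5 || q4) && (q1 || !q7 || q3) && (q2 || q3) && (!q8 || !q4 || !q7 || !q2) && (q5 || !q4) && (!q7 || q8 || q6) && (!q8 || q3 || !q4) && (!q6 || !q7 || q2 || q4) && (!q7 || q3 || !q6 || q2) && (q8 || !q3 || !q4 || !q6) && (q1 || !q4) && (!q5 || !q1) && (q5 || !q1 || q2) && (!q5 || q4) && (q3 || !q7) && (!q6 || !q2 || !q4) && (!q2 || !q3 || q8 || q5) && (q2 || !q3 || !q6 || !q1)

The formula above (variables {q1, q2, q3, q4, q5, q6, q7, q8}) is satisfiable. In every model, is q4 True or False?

False

Suppose q4 = true.
From the singleton clause (q6), q6 = true.
From the singleton clause (q8), q8 = true.
From the singleton clause (q1), q1 = true.
From the singleton clause (q3), q3 = true.
From the singleton clause (q5), q5 = true.
Now (!q5) is unsatisfied and unit — conflict.
So every satisfying assignment has q4 = False.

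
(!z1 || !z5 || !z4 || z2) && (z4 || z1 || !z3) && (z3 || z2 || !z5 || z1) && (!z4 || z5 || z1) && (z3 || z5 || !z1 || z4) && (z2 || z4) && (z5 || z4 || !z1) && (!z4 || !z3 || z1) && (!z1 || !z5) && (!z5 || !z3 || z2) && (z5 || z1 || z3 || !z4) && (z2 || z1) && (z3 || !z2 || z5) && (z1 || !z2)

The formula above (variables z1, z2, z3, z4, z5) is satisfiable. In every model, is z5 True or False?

Suppose z5 = true.
The clause (!z1) is unit, so z1 = false.
The clause (z2) is unit, so z2 = true.
That conflicts with the unit clause (!z2).
So every satisfying assignment has z5 = False.

False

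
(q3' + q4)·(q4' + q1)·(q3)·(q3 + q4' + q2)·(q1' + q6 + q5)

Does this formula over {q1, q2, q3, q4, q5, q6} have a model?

Yes

From the singleton clause (q3), q3 = 1.
From the singleton clause (q4), q4 = 1.
From the singleton clause (q1), q1 = 1.
Try q6 = 1.
No clause remains; q2, q5 are free.
A satisfying assignment: q1 ↦ 1; q2 ↦ 0; q3 ↦ 1; q4 ↦ 1; q5 ↦ 1; q6 ↦ 1.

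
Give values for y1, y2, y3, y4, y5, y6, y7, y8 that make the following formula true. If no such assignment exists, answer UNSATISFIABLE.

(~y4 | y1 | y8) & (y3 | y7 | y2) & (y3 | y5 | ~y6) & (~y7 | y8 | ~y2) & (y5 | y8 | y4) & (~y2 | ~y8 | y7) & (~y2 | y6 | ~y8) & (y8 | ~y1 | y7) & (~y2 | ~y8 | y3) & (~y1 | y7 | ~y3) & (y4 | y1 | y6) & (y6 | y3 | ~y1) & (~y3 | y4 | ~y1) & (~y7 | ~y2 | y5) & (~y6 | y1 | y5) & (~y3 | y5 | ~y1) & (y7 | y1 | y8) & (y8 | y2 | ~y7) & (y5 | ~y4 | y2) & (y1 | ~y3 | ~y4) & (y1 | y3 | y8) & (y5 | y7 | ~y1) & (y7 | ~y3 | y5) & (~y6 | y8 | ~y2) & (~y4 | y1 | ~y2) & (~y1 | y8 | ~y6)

Suppose y4 = 0.
Suppose y5 = 1.
Suppose y1 = 0.
(y6) alone gives y6 = 1.
Suppose y7 = 1.
Suppose y8 = 1.
Suppose y2 = 0.
All clauses hold; y3 can take either value.

y1: 0,  y2: 0,  y3: 1,  y4: 0,  y5: 1,  y6: 1,  y7: 1,  y8: 1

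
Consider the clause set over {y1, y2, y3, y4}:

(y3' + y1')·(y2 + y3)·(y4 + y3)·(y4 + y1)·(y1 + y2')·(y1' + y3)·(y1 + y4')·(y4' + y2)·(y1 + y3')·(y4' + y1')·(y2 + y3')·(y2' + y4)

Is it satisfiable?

No

Branch on y3: set y3 = 0.
The clause (y2) is unit, so y2 = 1.
The clause (y4) is unit, so y4 = 1.
The clause (y1) is unit, so y1 = 1.
That conflicts with the unit clause (y1').
Backtrack on y3: now try y3 = 1.
The clause (y1') is unit, so y1 = 0.
That conflicts with the unit clause (y1).
Both values of y3 lead to a conflict.
No assignment satisfies every clause.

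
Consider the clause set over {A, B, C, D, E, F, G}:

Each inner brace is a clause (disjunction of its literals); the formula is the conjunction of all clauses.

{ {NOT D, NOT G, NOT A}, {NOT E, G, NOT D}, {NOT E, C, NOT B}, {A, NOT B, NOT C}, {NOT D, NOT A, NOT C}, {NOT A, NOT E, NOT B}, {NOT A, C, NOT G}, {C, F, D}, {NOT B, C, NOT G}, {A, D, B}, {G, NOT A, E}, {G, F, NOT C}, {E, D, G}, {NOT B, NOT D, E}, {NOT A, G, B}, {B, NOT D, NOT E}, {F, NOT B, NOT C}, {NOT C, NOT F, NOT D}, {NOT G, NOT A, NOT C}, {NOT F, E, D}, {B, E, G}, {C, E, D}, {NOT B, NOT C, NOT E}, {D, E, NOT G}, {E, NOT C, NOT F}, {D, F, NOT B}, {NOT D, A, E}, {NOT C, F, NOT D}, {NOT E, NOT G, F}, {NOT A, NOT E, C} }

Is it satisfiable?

No

Suppose D = false.
Suppose C = true.
Suppose A = true.
From the singleton clause (NOT G), G = false.
From the singleton clause (E), E = true.
From the singleton clause (NOT B), B = false.
But (B) is also a unit clause — contradiction.
So A must be the other value — set A = false.
From the singleton clause (NOT B), B = false.
But (B) is also a unit clause — contradiction.
Neither A = true nor A = false works.
So C must be the other value — set C = false.
From the singleton clause (F), F = true.
From the singleton clause (E), E = true.
From the singleton clause (NOT B), B = false.
From the singleton clause (A), A = true.
But (NOT A) is also a unit clause — contradiction.
Neither C = true nor C = false works.
So D must be the other value — set D = true.
Suppose G = false.
From the singleton clause (NOT E), E = false.
From the singleton clause (NOT A), A = false.
But (A) is also a unit clause — contradiction.
So G must be the other value — set G = true.
From the singleton clause (NOT A), A = false.
From the singleton clause (E), E = true.
From the singleton clause (B), B = true.
From the singleton clause (C), C = true.
But (NOT C) is also a unit clause — contradiction.
Neither G = true nor G = false works.
Neither D = true nor D = false works.
No assignment satisfies every clause.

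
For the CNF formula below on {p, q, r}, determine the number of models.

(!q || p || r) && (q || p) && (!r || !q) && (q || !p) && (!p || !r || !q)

1

There are 2^3 = 8 truth assignments over (p, q, r).
Split on p. With p = true, the clauses containing p are satisfied and !p drops from the rest; 1 of the 2^2 = 4 assignments to the other variables satisfy what remains.
With p = false, by the same count on the reduced clause set, 0 assignments work.
Total: 1 + 0 = 1.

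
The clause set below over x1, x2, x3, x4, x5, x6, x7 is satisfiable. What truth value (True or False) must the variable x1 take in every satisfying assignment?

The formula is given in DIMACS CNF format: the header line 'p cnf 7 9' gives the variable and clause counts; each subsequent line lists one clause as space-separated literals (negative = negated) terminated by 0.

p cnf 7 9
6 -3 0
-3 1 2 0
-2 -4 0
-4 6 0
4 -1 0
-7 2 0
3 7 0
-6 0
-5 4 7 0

Suppose x1 = True.
The clause (x4) is unit, so x4 = True.
The clause (¬x2) is unit, so x2 = False.
The clause (x6) is unit, so x6 = True.
Now (¬x6) is unsatisfied and unit — conflict.
So every satisfying assignment has x1 = False.

False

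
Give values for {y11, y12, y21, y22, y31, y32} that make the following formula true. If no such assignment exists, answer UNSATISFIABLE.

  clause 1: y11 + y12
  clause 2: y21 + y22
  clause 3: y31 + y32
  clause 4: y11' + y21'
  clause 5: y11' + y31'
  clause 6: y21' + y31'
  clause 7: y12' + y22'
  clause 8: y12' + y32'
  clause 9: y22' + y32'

UNSATISFIABLE

Case y11 = 1:
Unit clause (y21') forces y21 = 0.
Unit clause (y22) forces y22 = 1.
Unit clause (y31') forces y31 = 0.
Unit clause (y32) forces y32 = 1.
Now (y32') is unsatisfied and unit — conflict.
Backtrack on y11: now try y11 = 0.
Unit clause (y12) forces y12 = 1.
Unit clause (y22') forces y22 = 0.
Unit clause (y21) forces y21 = 1.
Unit clause (y31') forces y31 = 0.
Unit clause (y32) forces y32 = 1.
Now (y32') is unsatisfied and unit — conflict.
Neither y11 = 1 nor y11 = 0 works.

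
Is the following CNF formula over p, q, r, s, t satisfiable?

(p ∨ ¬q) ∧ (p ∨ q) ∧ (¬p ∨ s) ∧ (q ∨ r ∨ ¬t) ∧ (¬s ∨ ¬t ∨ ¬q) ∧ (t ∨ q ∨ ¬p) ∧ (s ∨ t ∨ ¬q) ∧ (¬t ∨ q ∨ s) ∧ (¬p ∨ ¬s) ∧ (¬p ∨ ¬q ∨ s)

Case p = True:
The clause (s) is unit, so s = True.
That conflicts with the unit clause (¬s).
Undo p and try p = False.
The clause (¬q) is unit, so q = False.
That conflicts with the unit clause (q).
Neither p = True nor p = False works.
No assignment satisfies every clause.

No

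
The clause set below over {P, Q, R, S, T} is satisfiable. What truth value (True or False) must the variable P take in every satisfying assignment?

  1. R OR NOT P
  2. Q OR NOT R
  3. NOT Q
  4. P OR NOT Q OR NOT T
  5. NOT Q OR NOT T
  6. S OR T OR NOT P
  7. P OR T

False

Suppose P = true.
The clause (R) is unit, so R = true.
The clause (Q) is unit, so Q = true.
That conflicts with the unit clause (NOT Q).
So every satisfying assignment has P = False.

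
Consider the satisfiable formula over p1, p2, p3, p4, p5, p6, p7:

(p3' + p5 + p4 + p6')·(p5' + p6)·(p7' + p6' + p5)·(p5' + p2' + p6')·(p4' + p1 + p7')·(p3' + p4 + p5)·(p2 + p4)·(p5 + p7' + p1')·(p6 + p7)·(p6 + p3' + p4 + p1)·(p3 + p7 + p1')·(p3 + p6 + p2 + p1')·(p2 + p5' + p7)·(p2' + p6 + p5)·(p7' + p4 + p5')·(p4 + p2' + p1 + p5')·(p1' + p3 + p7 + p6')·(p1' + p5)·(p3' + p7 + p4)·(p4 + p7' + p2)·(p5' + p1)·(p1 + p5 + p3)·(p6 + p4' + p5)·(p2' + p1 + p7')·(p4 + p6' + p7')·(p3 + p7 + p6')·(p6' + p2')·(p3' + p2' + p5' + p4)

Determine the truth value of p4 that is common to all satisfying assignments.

True

Suppose p4 = 0.
Unit clause (p2) forces p2 = 1.
Unit clause (p6') forces p6 = 0.
Unit clause (p5') forces p5 = 0.
But (p5) is also a unit clause — contradiction.
So every satisfying assignment has p4 = True.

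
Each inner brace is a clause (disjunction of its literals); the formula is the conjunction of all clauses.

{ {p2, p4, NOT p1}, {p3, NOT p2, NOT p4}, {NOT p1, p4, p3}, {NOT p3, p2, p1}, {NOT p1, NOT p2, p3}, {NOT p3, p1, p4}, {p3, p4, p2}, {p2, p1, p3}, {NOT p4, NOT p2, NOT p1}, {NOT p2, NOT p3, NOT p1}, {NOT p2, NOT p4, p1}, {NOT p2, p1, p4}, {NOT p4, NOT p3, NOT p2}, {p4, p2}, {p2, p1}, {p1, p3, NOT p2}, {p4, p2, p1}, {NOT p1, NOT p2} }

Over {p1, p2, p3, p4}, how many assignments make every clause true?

There are 2^4 = 16 truth assignments over (p1, p2, p3, p4).
Check each against the 18 clauses (columns in the order p1, p2, p3, p4):
  F F F F  ✗ fails (p3 OR p4 OR p2)
  F F F T  ✗ fails (p2 OR p1 OR p3)
  F F T F  ✗ fails (NOT p3 OR p2 OR p1)
  F F T T  ✗ fails (NOT p3 OR p2 OR p1)
  F T F F  ✗ fails (NOT p2 OR p1 OR p4)
  F T F T  ✗ fails (p3 OR NOT p2 OR NOT p4)
  F T T F  ✗ fails (NOT p3 OR p1 OR p4)
  F T T T  ✗ fails (NOT p2 OR NOT p4 OR p1)
  T F F F  ✗ fails (p2 OR p4 OR NOT p1)
  T F F T  ✓ satisfies all
  T F T F  ✗ fails (p2 OR p4 OR NOT p1)
  T F T T  ✓ satisfies all
  T T F F  ✗ fails (NOT p1 OR p4 OR p3)
  T T F T  ✗ fails (p3 OR NOT p2 OR NOT p4)
  T T T F  ✗ fails (NOT p2 OR NOT p3 OR NOT p1)
  T T T T  ✗ fails (NOT p4 OR NOT p2 OR NOT p1)
2 of the 16 rows are models.

2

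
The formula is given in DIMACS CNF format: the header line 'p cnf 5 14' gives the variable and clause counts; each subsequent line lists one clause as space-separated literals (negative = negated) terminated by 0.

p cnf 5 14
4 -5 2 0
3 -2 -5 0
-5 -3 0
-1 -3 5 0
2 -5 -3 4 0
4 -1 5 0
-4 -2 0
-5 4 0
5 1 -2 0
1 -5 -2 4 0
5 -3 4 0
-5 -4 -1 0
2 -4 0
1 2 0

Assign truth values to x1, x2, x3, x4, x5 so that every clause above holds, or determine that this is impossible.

UNSATISFIABLE

Suppose x5 = False.
Suppose x1 = False.
Unit clause (¬x2) forces x2 = False.
That conflicts with the unit clause (x2).
Backtrack on x1: now try x1 = True.
Unit clause (¬x3) forces x3 = False.
Unit clause (x4) forces x4 = True.
Unit clause (¬x2) forces x2 = False.
That conflicts with the unit clause (x2).
Either choice for x1 ends in contradiction.
Backtrack on x5: now try x5 = True.
Unit clause (¬x3) forces x3 = False.
Unit clause (¬x2) forces x2 = False.
Unit clause (x4) forces x4 = True.
That conflicts with the unit clause (¬x4).
Either choice for x5 ends in contradiction.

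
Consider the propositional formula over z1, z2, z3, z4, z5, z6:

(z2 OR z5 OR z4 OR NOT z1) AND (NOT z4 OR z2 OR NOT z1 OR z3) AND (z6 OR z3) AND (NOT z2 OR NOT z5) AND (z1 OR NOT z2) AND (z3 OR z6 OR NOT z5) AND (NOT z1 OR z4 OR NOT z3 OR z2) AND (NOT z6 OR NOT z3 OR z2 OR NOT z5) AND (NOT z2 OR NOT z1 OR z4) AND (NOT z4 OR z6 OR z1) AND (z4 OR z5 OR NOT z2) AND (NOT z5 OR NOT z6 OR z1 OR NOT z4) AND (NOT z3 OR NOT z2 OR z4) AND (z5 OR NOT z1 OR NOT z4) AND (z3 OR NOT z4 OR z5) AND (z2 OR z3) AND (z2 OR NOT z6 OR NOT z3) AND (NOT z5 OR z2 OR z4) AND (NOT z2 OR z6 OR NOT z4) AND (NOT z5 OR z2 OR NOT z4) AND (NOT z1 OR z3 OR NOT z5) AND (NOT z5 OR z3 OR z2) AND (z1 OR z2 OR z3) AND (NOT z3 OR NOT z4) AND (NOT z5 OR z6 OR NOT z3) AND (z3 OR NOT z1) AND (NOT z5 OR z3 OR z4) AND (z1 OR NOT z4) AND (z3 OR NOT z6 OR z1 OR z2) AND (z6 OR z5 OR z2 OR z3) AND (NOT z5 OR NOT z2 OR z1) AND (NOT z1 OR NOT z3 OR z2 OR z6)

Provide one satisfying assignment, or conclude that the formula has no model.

z1: false, z2: false, z3: true, z4: false, z5: false, z6: false

Try z6 = false.
Unit clause (z3) forces z3 = true.
Unit clause (NOT z4) forces z4 = false.
Unit clause (NOT z2) forces z2 = false.
Unit clause (NOT z1) forces z1 = false.
Unit clause (NOT z5) forces z5 = false.
All clauses are satisfied.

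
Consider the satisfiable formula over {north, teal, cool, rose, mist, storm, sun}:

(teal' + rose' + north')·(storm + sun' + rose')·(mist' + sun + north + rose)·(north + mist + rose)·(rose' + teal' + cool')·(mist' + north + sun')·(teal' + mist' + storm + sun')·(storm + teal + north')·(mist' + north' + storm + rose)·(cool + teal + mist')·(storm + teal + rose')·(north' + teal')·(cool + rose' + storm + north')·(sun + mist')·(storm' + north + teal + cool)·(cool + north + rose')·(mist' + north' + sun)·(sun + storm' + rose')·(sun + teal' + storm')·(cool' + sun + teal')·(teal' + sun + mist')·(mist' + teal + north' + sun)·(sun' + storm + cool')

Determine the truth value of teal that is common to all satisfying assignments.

Suppose teal = 1.
Unit clause (north') forces north = 0.
Case mist = 1:
Unit clause (sun') forces sun = 0.
That conflicts with the unit clause (sun).
Undo mist and try mist = 0.
Unit clause (rose) forces rose = 1.
Unit clause (cool') forces cool = 0.
That conflicts with the unit clause (cool).
Neither mist = 1 nor mist = 0 works.
So every satisfying assignment has teal = False.

False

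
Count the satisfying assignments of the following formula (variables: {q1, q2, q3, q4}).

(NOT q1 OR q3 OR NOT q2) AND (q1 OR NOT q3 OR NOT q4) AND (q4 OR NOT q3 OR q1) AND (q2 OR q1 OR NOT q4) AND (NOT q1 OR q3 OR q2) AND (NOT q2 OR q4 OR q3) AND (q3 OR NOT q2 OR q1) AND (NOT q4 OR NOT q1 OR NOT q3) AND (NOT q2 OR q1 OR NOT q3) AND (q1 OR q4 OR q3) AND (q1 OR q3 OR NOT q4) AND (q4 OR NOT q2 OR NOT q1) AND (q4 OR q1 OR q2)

1

There are 2^4 = 16 truth assignments over (q1, q2, q3, q4).
Check each against the 13 clauses (columns in the order q1, q2, q3, q4):
  F F F F  ✗ fails (q1 OR q4 OR q3)
  F F F T  ✗ fails (q2 OR q1 OR NOT q4)
  F F T F  ✗ fails (q4 OR NOT q3 OR q1)
  F F T T  ✗ fails (q1 OR NOT q3 OR NOT q4)
  F T F F  ✗ fails (NOT q2 OR q4 OR q3)
  F T F T  ✗ fails (q3 OR NOT q2 OR q1)
  F T T F  ✗ fails (q4 OR NOT q3 OR q1)
  F T T T  ✗ fails (q1 OR NOT q3 OR NOT q4)
  T F F F  ✗ fails (NOT q1 OR q3 OR q2)
  T F F T  ✗ fails (NOT q1 OR q3 OR q2)
  T F T F  ✓ satisfies all
  T F T T  ✗ fails (NOT q4 OR NOT q1 OR NOT q3)
  T T F F  ✗ fails (NOT q1 OR q3 OR NOT q2)
  T T F T  ✗ fails (NOT q1 OR q3 OR NOT q2)
  T T T F  ✗ fails (q4 OR NOT q2 OR NOT q1)
  T T T T  ✗ fails (NOT q4 OR NOT q1 OR NOT q3)
1 of the 16 rows is a model.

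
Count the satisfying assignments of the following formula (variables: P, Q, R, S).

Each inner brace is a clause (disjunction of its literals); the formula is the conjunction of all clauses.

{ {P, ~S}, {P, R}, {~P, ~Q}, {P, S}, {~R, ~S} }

3

There are 2^4 = 16 truth assignments over (P, Q, R, S).
Split on Q. With Q = 1, the clauses containing Q are satisfied and ~Q drops from the rest; 0 of the 2^3 = 8 assignments to the other variables satisfy what remains.
With Q = 0, by the same count on the reduced clause set, 3 assignments work.
(One model: P=T, Q=F, R=F, S=F.)
Total: 0 + 3 = 3.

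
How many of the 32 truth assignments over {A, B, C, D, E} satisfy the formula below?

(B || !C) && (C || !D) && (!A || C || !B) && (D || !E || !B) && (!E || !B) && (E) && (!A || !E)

There are 2^5 = 32 truth assignments over (A, B, C, D, E).
Split on E. With E = true, the clauses containing E are satisfied and !E drops from the rest; 1 of the 2^4 = 16 assignments to the other variables satisfy what remains.
With E = false, by the same count on the reduced clause set, 0 assignments work.
Total: 1 + 0 = 1.

1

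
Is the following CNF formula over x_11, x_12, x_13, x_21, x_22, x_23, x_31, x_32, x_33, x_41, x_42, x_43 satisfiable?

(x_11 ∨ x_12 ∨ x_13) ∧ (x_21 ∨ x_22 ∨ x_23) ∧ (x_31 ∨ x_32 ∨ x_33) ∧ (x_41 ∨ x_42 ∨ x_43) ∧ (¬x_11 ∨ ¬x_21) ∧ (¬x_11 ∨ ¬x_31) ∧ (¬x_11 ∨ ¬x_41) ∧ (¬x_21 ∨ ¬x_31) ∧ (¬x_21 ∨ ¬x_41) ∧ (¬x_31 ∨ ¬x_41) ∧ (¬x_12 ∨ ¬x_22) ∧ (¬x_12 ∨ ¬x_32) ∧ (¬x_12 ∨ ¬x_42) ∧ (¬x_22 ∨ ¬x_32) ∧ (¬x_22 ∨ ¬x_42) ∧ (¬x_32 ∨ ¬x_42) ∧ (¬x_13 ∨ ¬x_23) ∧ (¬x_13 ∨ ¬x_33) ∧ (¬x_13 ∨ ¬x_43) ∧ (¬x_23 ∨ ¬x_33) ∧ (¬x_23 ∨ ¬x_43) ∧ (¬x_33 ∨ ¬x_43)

Try x_11 = False.
Try x_12 = True.
Unit clause (¬x_22) forces x_22 = False.
Unit clause (¬x_32) forces x_32 = False.
Unit clause (¬x_42) forces x_42 = False.
Try x_21 = True.
Unit clause (¬x_31) forces x_31 = False.
Unit clause (x_33) forces x_33 = True.
Unit clause (¬x_41) forces x_41 = False.
Unit clause (x_43) forces x_43 = True.
Now (¬x_43) is unsatisfied and unit — conflict.
That branch fails; take x_21 = False instead.
Unit clause (x_23) forces x_23 = True.
Unit clause (¬x_13) forces x_13 = False.
Unit clause (¬x_33) forces x_33 = False.
Unit clause (x_31) forces x_31 = True.
Unit clause (¬x_41) forces x_41 = False.
Unit clause (x_43) forces x_43 = True.
Now (¬x_43) is unsatisfied and unit — conflict.
Both values of x_21 lead to a conflict.
That branch fails; take x_12 = False instead.
Unit clause (x_13) forces x_13 = True.
Unit clause (¬x_23) forces x_23 = False.
Unit clause (¬x_33) forces x_33 = False.
Unit clause (¬x_43) forces x_43 = False.
Try x_21 = True.
Unit clause (¬x_31) forces x_31 = False.
Unit clause (x_32) forces x_32 = True.
Unit clause (¬x_41) forces x_41 = False.
Unit clause (x_42) forces x_42 = True.
Now (¬x_42) is unsatisfied and unit — conflict.
That branch fails; take x_21 = False instead.
Unit clause (x_22) forces x_22 = True.
Unit clause (¬x_32) forces x_32 = False.
Unit clause (x_31) forces x_31 = True.
Unit clause (¬x_41) forces x_41 = False.
Unit clause (x_42) forces x_42 = True.
Now (¬x_42) is unsatisfied and unit — conflict.
Both values of x_21 lead to a conflict.
Both values of x_12 lead to a conflict.
That branch fails; take x_11 = True instead.
Unit clause (¬x_21) forces x_21 = False.
Unit clause (¬x_31) forces x_31 = False.
Unit clause (¬x_41) forces x_41 = False.
Try x_22 = True.
Unit clause (¬x_12) forces x_12 = False.
Unit clause (¬x_32) forces x_32 = False.
Unit clause (x_33) forces x_33 = True.
Unit clause (¬x_42) forces x_42 = False.
Unit clause (x_43) forces x_43 = True.
Now (¬x_43) is unsatisfied and unit — conflict.
That branch fails; take x_22 = False instead.
Unit clause (x_23) forces x_23 = True.
Unit clause (¬x_13) forces x_13 = False.
Unit clause (¬x_33) forces x_33 = False.
Unit clause (x_32) forces x_32 = True.
Unit clause (¬x_12) forces x_12 = False.
Unit clause (¬x_42) forces x_42 = False.
Unit clause (x_43) forces x_43 = True.
Now (¬x_43) is unsatisfied and unit — conflict.
Both values of x_22 lead to a conflict.
Both values of x_11 lead to a conflict.
No assignment satisfies every clause.

Unsatisfiable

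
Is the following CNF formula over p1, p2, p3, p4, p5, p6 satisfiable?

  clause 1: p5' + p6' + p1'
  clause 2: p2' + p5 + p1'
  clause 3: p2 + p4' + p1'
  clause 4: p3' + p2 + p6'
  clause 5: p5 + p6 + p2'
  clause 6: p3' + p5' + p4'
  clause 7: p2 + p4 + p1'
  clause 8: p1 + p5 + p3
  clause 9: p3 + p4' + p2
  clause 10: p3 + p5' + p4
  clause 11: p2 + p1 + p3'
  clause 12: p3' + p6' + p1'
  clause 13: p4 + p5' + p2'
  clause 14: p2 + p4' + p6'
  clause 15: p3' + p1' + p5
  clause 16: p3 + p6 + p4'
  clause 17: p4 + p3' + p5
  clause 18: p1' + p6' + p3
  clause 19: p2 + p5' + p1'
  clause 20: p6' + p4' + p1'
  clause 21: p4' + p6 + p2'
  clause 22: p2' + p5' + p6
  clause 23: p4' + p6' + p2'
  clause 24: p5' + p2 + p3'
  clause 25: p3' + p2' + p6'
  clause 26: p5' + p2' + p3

Unsatisfiable

Suppose p5 = 0.
Suppose p2 = 0.
Suppose p4 = 0.
(p1') alone gives p1 = 0.
(p3) alone gives p3 = 1.
But (p3') is also a unit clause — contradiction.
So p4 must be the other value — set p4 = 1.
(p1') alone gives p1 = 0.
(p3) alone gives p3 = 1.
But (p3') is also a unit clause — contradiction.
Neither p4 = 1 nor p4 = 0 works.
So p2 must be the other value — set p2 = 1.
(p1') alone gives p1 = 0.
(p6) alone gives p6 = 1.
(p3) alone gives p3 = 1.
But (p3') is also a unit clause — contradiction.
Neither p2 = 1 nor p2 = 0 works.
So p5 must be the other value — set p5 = 1.
Suppose p6 = 0.
(p2') alone gives p2 = 0.
(p1') alone gives p1 = 0.
(p3') alone gives p3 = 0.
(p4') alone gives p4 = 0.
But (p4) is also a unit clause — contradiction.
So p6 must be the other value — set p6 = 1.
(p1') alone gives p1 = 0.
Suppose p3 = 0.
(p4) alone gives p4 = 1.
(p2) alone gives p2 = 1.
But (p2') is also a unit clause — contradiction.
So p3 must be the other value — set p3 = 1.
(p2) alone gives p2 = 1.
But (p2') is also a unit clause — contradiction.
Neither p3 = 1 nor p3 = 0 works.
Neither p6 = 1 nor p6 = 0 works.
Neither p5 = 1 nor p5 = 0 works.
No assignment satisfies every clause.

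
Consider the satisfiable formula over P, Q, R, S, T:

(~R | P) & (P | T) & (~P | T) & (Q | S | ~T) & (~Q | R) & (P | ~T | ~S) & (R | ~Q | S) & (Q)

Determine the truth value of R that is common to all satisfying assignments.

Suppose R = 0.
From the singleton clause (~Q), Q = 0.
But (Q) is also a unit clause — contradiction.
So every satisfying assignment has R = True.

True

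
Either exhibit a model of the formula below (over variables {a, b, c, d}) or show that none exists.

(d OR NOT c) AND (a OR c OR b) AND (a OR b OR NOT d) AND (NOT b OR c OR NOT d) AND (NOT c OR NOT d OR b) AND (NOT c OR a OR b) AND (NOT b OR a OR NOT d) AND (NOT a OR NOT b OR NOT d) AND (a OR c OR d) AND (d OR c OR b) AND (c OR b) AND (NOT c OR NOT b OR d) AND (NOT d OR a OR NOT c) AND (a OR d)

a=true, b=true, c=false, d=false

Case d = false:
From the singleton clause (NOT c), c = false.
From the singleton clause (a), a = true.
From the singleton clause (b), b = true.
This assignment satisfies each clause.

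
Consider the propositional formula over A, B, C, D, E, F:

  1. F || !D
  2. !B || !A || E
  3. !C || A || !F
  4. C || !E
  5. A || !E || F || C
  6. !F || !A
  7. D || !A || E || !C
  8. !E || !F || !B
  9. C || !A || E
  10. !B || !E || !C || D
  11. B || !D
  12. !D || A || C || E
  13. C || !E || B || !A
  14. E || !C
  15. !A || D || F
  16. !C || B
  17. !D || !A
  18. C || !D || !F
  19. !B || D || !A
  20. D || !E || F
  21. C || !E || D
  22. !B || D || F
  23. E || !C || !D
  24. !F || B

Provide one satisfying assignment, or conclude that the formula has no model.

Suppose F = false.
From the singleton clause (!D), D = false.
From the singleton clause (!A), A = false.
From the singleton clause (!E), E = false.
From the singleton clause (!C), C = false.
From the singleton clause (!B), B = false.
All clauses are satisfied.

A ↦ false,  B ↦ false,  C ↦ false,  D ↦ false,  E ↦ false,  F ↦ false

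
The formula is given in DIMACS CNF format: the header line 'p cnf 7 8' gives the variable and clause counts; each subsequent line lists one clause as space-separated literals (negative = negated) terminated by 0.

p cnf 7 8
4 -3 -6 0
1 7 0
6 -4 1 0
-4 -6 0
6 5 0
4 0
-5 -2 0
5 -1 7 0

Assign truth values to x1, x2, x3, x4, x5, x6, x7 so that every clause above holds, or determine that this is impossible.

x1: True,  x2: False,  x3: False,  x4: True,  x5: True,  x6: False,  x7: False

The clause (x4) is unit, so x4 = True.
The clause (¬x6) is unit, so x6 = False.
The clause (x1) is unit, so x1 = True.
The clause (x5) is unit, so x5 = True.
The clause (¬x2) is unit, so x2 = False.
All clauses hold; x3, x7 can take either value.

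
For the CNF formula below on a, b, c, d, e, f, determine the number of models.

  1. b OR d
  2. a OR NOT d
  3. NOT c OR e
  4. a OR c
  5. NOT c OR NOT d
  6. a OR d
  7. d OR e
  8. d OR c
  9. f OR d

There are 2^6 = 64 truth assignments over (a, b, c, d, e, f).
Split on f. With f = true, the clauses containing f are satisfied and NOT f drops from the rest; 5 of the 2^5 = 32 assignments to the other variables satisfy what remains.
With f = false, by the same count on the reduced clause set, 4 assignments work.
(One model: a=T, b=F, c=F, d=T, e=F, f=F.)
Total: 5 + 4 = 9.

9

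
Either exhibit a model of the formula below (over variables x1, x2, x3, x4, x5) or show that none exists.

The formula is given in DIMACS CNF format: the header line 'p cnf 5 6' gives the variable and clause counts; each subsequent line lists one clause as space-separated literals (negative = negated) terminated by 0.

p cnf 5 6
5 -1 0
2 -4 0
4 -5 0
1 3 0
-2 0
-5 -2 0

x1=False; x2=False; x3=True; x4=False; x5=False

(¬x2) alone gives x2 = False.
(¬x4) alone gives x4 = False.
(¬x5) alone gives x5 = False.
(¬x1) alone gives x1 = False.
(x3) alone gives x3 = True.
This assignment satisfies each clause.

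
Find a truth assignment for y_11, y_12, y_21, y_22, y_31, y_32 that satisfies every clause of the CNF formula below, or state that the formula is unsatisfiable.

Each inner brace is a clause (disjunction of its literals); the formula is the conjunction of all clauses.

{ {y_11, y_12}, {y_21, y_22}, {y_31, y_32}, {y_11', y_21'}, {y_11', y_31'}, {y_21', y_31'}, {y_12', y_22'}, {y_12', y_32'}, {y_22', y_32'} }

UNSATISFIABLE

Suppose y_11 = 1.
Unit clause (y_21') forces y_21 = 0.
Unit clause (y_22) forces y_22 = 1.
Unit clause (y_31') forces y_31 = 0.
Unit clause (y_32) forces y_32 = 1.
Now (y_32') is unsatisfied and unit — conflict.
Undo y_11 and try y_11 = 0.
Unit clause (y_12) forces y_12 = 1.
Unit clause (y_22') forces y_22 = 0.
Unit clause (y_21) forces y_21 = 1.
Unit clause (y_31') forces y_31 = 0.
Unit clause (y_32) forces y_32 = 1.
Now (y_32') is unsatisfied and unit — conflict.
Neither y_11 = 1 nor y_11 = 0 works.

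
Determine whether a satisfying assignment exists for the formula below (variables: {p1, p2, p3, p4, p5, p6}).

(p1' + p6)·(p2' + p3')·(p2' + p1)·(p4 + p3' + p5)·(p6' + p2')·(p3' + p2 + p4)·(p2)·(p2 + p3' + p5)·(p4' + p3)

The clause (p2) is unit, so p2 = 1.
The clause (p3') is unit, so p3 = 0.
The clause (p1) is unit, so p1 = 1.
The clause (p6) is unit, so p6 = 1.
That conflicts with the unit clause (p6').
No assignment satisfies every clause.

No, unsatisfiable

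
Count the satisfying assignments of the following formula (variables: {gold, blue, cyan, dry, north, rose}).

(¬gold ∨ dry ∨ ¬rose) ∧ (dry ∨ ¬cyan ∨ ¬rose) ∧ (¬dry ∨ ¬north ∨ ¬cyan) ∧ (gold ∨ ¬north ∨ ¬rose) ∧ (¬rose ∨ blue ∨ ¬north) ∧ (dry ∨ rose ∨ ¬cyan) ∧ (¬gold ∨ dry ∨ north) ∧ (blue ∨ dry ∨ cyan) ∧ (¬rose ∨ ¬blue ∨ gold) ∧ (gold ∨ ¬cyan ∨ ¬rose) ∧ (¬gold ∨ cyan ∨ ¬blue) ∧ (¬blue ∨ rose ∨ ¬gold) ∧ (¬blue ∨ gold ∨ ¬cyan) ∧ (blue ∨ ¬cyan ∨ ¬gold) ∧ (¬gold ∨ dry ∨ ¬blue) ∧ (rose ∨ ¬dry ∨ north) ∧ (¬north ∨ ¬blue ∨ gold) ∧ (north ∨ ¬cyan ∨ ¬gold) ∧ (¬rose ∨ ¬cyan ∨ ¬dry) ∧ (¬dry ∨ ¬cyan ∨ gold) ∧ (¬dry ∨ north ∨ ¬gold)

4

There are 2^6 = 64 truth assignments over (gold, blue, cyan, dry, north, rose).
Split on rose. With rose = True, the clauses containing rose are satisfied and ¬rose drops from the rest; 1 of the 2^5 = 32 assignments to the other variables satisfy what remains.
With rose = False, by the same count on the reduced clause set, 3 assignments work.
(One model: gold=F, blue=F, cyan=F, dry=T, north=F, rose=T.)
Total: 1 + 3 = 4.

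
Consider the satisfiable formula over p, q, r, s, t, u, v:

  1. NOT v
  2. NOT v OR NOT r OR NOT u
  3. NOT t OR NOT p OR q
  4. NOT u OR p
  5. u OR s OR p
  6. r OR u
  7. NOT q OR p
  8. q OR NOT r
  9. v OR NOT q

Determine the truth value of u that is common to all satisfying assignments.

True

Suppose u = false.
(NOT v) alone gives v = false.
(r) alone gives r = true.
(q) alone gives q = true.
Now (NOT q) is unsatisfied and unit — conflict.
So every satisfying assignment has u = True.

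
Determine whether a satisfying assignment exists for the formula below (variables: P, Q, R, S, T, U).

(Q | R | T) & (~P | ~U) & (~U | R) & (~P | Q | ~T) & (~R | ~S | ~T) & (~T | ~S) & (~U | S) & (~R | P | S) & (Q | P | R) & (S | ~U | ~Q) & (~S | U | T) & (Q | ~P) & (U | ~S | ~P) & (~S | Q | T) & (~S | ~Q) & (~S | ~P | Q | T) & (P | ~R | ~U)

Yes, satisfiable

Suppose P = 1.
Unit clause (~U) forces U = 0.
Unit clause (Q) forces Q = 1.
Unit clause (~S) forces S = 0.
All clauses hold; R, T can take either value.
A satisfying assignment: P ↦ 1; Q ↦ 1; R ↦ 1; S ↦ 0; T ↦ 0; U ↦ 0.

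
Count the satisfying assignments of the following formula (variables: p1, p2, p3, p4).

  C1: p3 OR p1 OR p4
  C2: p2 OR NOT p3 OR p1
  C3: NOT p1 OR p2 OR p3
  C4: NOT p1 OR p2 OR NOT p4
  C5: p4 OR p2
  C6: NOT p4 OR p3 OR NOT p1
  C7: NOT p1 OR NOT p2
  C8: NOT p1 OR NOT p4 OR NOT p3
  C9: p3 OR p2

3

There are 2^4 = 16 truth assignments over (p1, p2, p3, p4).
Split on p4. With p4 = true, the clauses containing p4 are satisfied and NOT p4 drops from the rest; 2 of the 2^3 = 8 assignments to the other variables satisfy what remains.
With p4 = false, by the same count on the reduced clause set, 1 assignment works.
(One model: p1=F, p2=T, p3=F, p4=T.)
Total: 2 + 1 = 3.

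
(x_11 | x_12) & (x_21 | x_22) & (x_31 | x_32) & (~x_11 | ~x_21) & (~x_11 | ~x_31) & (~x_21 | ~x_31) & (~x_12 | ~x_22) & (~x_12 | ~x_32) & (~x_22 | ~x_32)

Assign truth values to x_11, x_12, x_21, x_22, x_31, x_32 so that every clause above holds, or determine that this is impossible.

Suppose x_11 = 1.
From the singleton clause (~x_21), x_21 = 0.
From the singleton clause (x_22), x_22 = 1.
From the singleton clause (~x_31), x_31 = 0.
From the singleton clause (x_32), x_32 = 1.
Now (~x_32) is unsatisfied and unit — conflict.
Backtrack on x_11: now try x_11 = 0.
From the singleton clause (x_12), x_12 = 1.
From the singleton clause (~x_22), x_22 = 0.
From the singleton clause (x_21), x_21 = 1.
From the singleton clause (~x_31), x_31 = 0.
From the singleton clause (x_32), x_32 = 1.
Now (~x_32) is unsatisfied and unit — conflict.
Either choice for x_11 ends in contradiction.

UNSATISFIABLE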